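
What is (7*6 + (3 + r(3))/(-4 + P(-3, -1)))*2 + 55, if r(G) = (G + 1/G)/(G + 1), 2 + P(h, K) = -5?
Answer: 4564/33 ≈ 138.30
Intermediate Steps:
P(h, K) = -7 (P(h, K) = -2 - 5 = -7)
r(G) = (G + 1/G)/(1 + G)
(7*6 + (3 + r(3))/(-4 + P(-3, -1)))*2 + 55 = (7*6 + (3 + (1 + 3**2)/(3*(1 + 3)))/(-4 - 7))*2 + 55 = (42 + (3 + (1/3)*(1 + 9)/4)/(-11))*2 + 55 = (42 + (3 + (1/3)*(1/4)*10)*(-1/11))*2 + 55 = (42 + (3 + 5/6)*(-1/11))*2 + 55 = (42 + (23/6)*(-1/11))*2 + 55 = (42 - 23/66)*2 + 55 = (2749/66)*2 + 55 = 2749/33 + 55 = 4564/33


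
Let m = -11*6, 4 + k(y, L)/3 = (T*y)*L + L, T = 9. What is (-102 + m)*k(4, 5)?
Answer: -91224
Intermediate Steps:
k(y, L) = -12 + 3*L + 27*L*y (k(y, L) = -12 + 3*((9*y)*L + L) = -12 + 3*(9*L*y + L) = -12 + 3*(L + 9*L*y) = -12 + (3*L + 27*L*y) = -12 + 3*L + 27*L*y)
m = -66 (m = -11*6 = -66)
(-102 + m)*k(4, 5) = (-102 - 66)*(-12 + 3*5 + 27*5*4) = -168*(-12 + 15 + 540) = -168*543 = -91224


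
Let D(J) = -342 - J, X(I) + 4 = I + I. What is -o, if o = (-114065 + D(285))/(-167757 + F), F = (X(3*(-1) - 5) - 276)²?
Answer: -114692/80141 ≈ -1.4311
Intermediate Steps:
X(I) = -4 + 2*I (X(I) = -4 + (I + I) = -4 + 2*I)
F = 87616 (F = ((-4 + 2*(3*(-1) - 5)) - 276)² = ((-4 + 2*(-3 - 5)) - 276)² = ((-4 + 2*(-8)) - 276)² = ((-4 - 16) - 276)² = (-20 - 276)² = (-296)² = 87616)
o = 114692/80141 (o = (-114065 + (-342 - 1*285))/(-167757 + 87616) = (-114065 + (-342 - 285))/(-80141) = (-114065 - 627)*(-1/80141) = -114692*(-1/80141) = 114692/80141 ≈ 1.4311)
-o = -1*114692/80141 = -114692/80141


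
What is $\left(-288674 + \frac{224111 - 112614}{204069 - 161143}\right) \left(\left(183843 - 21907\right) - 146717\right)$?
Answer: $- \frac{188586369794313}{42926} \approx -4.3933 \cdot 10^{9}$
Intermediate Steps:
$\left(-288674 + \frac{224111 - 112614}{204069 - 161143}\right) \left(\left(183843 - 21907\right) - 146717\right) = \left(-288674 + \frac{111497}{42926}\right) \left(161936 - 146717\right) = \left(-288674 + 111497 \cdot \frac{1}{42926}\right) 15219 = \left(-288674 + \frac{111497}{42926}\right) 15219 = \left(- \frac{12391508627}{42926}\right) 15219 = - \frac{188586369794313}{42926}$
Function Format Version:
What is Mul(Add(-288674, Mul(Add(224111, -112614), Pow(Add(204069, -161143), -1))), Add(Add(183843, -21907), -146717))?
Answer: Rational(-188586369794313, 42926) ≈ -4.3933e+9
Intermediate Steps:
Mul(Add(-288674, Mul(Add(224111, -112614), Pow(Add(204069, -161143), -1))), Add(Add(183843, -21907), -146717)) = Mul(Add(-288674, Mul(111497, Pow(42926, -1))), Add(161936, -146717)) = Mul(Add(-288674, Mul(111497, Rational(1, 42926))), 15219) = Mul(Add(-288674, Rational(111497, 42926)), 15219) = Mul(Rational(-12391508627, 42926), 15219) = Rational(-188586369794313, 42926)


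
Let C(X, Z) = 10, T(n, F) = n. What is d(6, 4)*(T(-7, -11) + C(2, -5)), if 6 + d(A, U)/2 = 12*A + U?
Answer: 420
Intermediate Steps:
d(A, U) = -12 + 2*U + 24*A (d(A, U) = -12 + 2*(12*A + U) = -12 + 2*(U + 12*A) = -12 + (2*U + 24*A) = -12 + 2*U + 24*A)
d(6, 4)*(T(-7, -11) + C(2, -5)) = (-12 + 2*4 + 24*6)*(-7 + 10) = (-12 + 8 + 144)*3 = 140*3 = 420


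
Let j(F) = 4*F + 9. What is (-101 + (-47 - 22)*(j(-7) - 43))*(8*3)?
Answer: 100248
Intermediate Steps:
j(F) = 9 + 4*F
(-101 + (-47 - 22)*(j(-7) - 43))*(8*3) = (-101 + (-47 - 22)*((9 + 4*(-7)) - 43))*(8*3) = (-101 - 69*((9 - 28) - 43))*24 = (-101 - 69*(-19 - 43))*24 = (-101 - 69*(-62))*24 = (-101 + 4278)*24 = 4177*24 = 100248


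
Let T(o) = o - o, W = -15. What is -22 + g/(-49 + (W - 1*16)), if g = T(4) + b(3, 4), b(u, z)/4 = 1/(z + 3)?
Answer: -3081/140 ≈ -22.007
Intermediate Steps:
b(u, z) = 4/(3 + z) (b(u, z) = 4/(z + 3) = 4/(3 + z))
T(o) = 0
g = 4/7 (g = 0 + 4/(3 + 4) = 0 + 4/7 = 4/7 ≈ 0.57143)
-22 + g/(-49 + (W - 1*16)) = -22 + (4/7)/(-49 + (-15 - 1*16)) = -22 + (4/7)/(-49 + (-15 - 16)) = -22 + (4/7)/(-49 - 31) = -22 + (4/7)/(-80) = -22 - 1/80*4/7 = -22 - 1/140 = -3081/140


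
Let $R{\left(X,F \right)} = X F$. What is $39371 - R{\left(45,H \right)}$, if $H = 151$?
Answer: $32576$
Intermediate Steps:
$R{\left(X,F \right)} = F X$
$39371 - R{\left(45,H \right)} = 39371 - 151 \cdot 45 = 39371 - 6795 = 32576$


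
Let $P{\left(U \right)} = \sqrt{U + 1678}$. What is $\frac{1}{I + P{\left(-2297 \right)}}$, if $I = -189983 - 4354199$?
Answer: $- \frac{4544182}{20649590049743} - \frac{i \sqrt{619}}{20649590049743} \approx -2.2006 \cdot 10^{-7} - 1.2049 \cdot 10^{-12} i$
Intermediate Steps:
$I = -4544182$ ($I = -189983 - 4354199 = -4544182$)
$P{\left(U \right)} = \sqrt{1678 + U}$
$\frac{1}{I + P{\left(-2297 \right)}} = \frac{1}{-4544182 + \sqrt{1678 - 2297}} = \frac{1}{-4544182 + \sqrt{-619}} = \frac{1}{-4544182 + i \sqrt{619}}$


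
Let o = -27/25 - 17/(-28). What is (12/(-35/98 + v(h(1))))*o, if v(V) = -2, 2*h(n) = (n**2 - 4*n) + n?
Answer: 662/275 ≈ 2.4073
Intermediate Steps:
h(n) = n**2/2 - 3*n/2 (h(n) = ((n**2 - 4*n) + n)/2 = (n**2 - 3*n)/2 = n**2/2 - 3*n/2)
o = -331/700 (o = -27*1/25 - 17*(-1/28) = -27/25 + 17/28 = -331/700 ≈ -0.47286)
(12/(-35/98 + v(h(1))))*o = (12/(-35/98 - 2))*(-331/700) = (12/(-35*1/98 - 2))*(-331/700) = (12/(-5/14 - 2))*(-331/700) = (12/(-33/14))*(-331/700) = (12*(-14/33))*(-331/700) = -56/11*(-331/700) = 662/275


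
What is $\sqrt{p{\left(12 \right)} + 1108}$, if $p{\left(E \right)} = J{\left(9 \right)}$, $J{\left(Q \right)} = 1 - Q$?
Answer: $10 \sqrt{11} \approx 33.166$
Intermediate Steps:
$p{\left(E \right)} = -8$ ($p{\left(E \right)} = 1 - 9 = -8$)
$\sqrt{p{\left(12 \right)} + 1108} = \sqrt{-8 + 1108} = \sqrt{1100} = 10 \sqrt{11}$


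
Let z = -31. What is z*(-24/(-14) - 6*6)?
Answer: 7440/7 ≈ 1062.9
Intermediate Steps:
z*(-24/(-14) - 6*6) = -31*(-24/(-14) - 6*6) = -31*(-24*(-1/14) - 36) = -31*(12/7 - 36) = -31*(-240/7) = 7440/7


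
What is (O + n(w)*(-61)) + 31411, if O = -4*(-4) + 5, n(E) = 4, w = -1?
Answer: 31188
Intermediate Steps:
O = 21 (O = 16 + 5 = 21)
(O + n(w)*(-61)) + 31411 = (21 + 4*(-61)) + 31411 = (21 - 244) + 31411 = -223 + 31411 = 31188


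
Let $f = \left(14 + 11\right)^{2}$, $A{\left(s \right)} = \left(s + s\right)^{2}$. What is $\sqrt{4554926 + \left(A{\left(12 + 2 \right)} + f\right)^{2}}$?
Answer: $\sqrt{6540207} \approx 2557.4$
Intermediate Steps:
$A{\left(s \right)} = 4 s^{2}$ ($A{\left(s \right)} = \left(2 s\right)^{2} = 4 s^{2}$)
$f = 625$ ($f = 25^{2} = 625$)
$\sqrt{4554926 + \left(A{\left(12 + 2 \right)} + f\right)^{2}} = \sqrt{4554926 + \left(4 \left(12 + 2\right)^{2} + 625\right)^{2}} = \sqrt{4554926 + \left(4 \cdot 14^{2} + 625\right)^{2}} = \sqrt{4554926 + \left(4 \cdot 196 + 625\right)^{2}} = \sqrt{4554926 + \left(784 + 625\right)^{2}} = \sqrt{4554926 + 1409^{2}} = \sqrt{4554926 + 1985281} = \sqrt{6540207}$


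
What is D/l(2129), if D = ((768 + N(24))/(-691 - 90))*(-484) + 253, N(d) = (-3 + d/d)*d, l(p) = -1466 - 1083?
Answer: -49643/180979 ≈ -0.27430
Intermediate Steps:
l(p) = -2549
N(d) = -2*d (N(d) = (-3 + 1)*d = -2*d)
D = 49643/71 (D = ((768 - 2*24)/(-691 - 90))*(-484) + 253 = ((768 - 48)/(-781))*(-484) + 253 = (720*(-1/781))*(-484) + 253 = -720/781*(-484) + 253 = 31680/71 + 253 = 49643/71 ≈ 699.20)
D/l(2129) = (49643/71)/(-2549) = (49643/71)*(-1/2549) = -49643/180979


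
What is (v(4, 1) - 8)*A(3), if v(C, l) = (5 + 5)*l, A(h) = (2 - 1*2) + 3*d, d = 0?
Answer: 0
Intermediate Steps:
A(h) = 0 (A(h) = (2 - 1*2) + 3*0 = (2 - 2) + 0 = 0 + 0 = 0)
v(C, l) = 10*l
(v(4, 1) - 8)*A(3) = (10*1 - 8)*0 = (10 - 8)*0 = 2*0 = 0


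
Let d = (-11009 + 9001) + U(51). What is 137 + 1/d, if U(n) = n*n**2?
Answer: 17898092/130643 ≈ 137.00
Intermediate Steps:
U(n) = n**3
d = 130643 (d = (-11009 + 9001) + 51**3 = -2008 + 132651 = 130643)
137 + 1/d = 137 + 1/130643 = 17898092/130643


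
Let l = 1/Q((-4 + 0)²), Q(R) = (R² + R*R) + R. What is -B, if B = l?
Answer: -1/528 ≈ -0.0018939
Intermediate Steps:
Q(R) = R + 2*R² (Q(R) = (R² + R²) + R = 2*R² + R = R + 2*R²)
l = 1/528 (l = 1/((-4 + 0)²*(1 + 2*(-4 + 0)²)) = 1/((-4)²*(1 + 2*(-4)²)) = 1/(16*(1 + 2*16)) = 1/(16*(1 + 32)) = 1/(16*33) = 1/528 ≈ 0.0018939)
B = 1/528 ≈ 0.0018939
-B = -1*1/528 = -1/528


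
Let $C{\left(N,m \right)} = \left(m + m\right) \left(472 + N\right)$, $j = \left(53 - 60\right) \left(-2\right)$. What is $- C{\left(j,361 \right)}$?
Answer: $-350892$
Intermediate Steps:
$j = 14$ ($j = \left(53 - 60\right) \left(-2\right) = \left(-7\right) \left(-2\right) = 14$)
$C{\left(N,m \right)} = 2 m \left(472 + N\right)$
$- C{\left(j,361 \right)} = - 2 \cdot 361 \left(472 + 14\right) = - 2 \cdot 361 \cdot 486 = \left(-1\right) 350892 = -350892$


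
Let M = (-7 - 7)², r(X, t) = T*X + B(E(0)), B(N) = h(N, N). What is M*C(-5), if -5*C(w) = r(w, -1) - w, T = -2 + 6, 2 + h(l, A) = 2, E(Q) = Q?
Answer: 588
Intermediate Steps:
h(l, A) = 0 (h(l, A) = -2 + 2 = 0)
T = 4
B(N) = 0
r(X, t) = 4*X (r(X, t) = 4*X + 0 = 4*X)
C(w) = -3*w/5 (C(w) = -(4*w - w)/5 = -3*w/5)
M = 196 (M = (-14)² = 196)
M*C(-5) = 196*(-⅗*(-5)) = 196*3 = 588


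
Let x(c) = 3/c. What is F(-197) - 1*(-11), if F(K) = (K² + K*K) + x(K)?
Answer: 15292910/197 ≈ 77629.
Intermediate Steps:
F(K) = 2*K² + 3/K (F(K) = (K² + K*K) + 3/K = (K² + K²) + 3/K = 2*K² + 3/K)
F(-197) - 1*(-11) = (3 + 2*(-197)³)/(-197) - 1*(-11) = -(3 + 2*(-7645373))/197 + 11 = -(3 - 15290746)/197 + 11 = -1/197*(-15290743) + 11 = 15290743/197 + 11 = 15292910/197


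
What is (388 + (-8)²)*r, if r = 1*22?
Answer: 9944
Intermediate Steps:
r = 22
(388 + (-8)²)*r = (388 + (-8)²)*22 = (388 + 64)*22 = 452*22 = 9944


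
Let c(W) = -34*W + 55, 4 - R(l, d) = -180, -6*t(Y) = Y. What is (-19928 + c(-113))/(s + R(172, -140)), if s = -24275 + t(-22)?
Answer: 48093/72262 ≈ 0.66554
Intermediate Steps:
t(Y) = -Y/6
R(l, d) = 184 (R(l, d) = 4 - 1*(-180) = 4 + 180 = 184)
c(W) = 55 - 34*W
s = -72814/3 (s = -24275 - ⅙*(-22) = -24275 + 11/3 = -72814/3 ≈ -24271.)
(-19928 + c(-113))/(s + R(172, -140)) = (-19928 + (55 - 34*(-113)))/(-72814/3 + 184) = (-19928 + (55 + 3842))/(-72262/3) = (-19928 + 3897)*(-3/72262) = -16031*(-3/72262) = 48093/72262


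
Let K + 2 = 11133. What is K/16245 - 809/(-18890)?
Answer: 44681359/61373610 ≈ 0.72802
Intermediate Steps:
K = 11131 (K = -2 + 11133 = 11131)
K/16245 - 809/(-18890) = 11131/16245 - 809/(-18890) = 11131*(1/16245) - 809*(-1/18890) = 11131/16245 + 809/18890 = 44681359/61373610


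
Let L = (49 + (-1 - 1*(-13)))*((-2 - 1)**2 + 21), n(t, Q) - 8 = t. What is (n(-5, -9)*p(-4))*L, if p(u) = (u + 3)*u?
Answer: 21960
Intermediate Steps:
n(t, Q) = 8 + t
p(u) = u*(3 + u) (p(u) = (3 + u)*u = u*(3 + u))
L = 1830 (L = (49 + (-1 + 13))*((-3)**2 + 21) = (49 + 12)*(9 + 21) = 61*30 = 1830)
(n(-5, -9)*p(-4))*L = ((8 - 5)*(-4*(3 - 4)))*1830 = (3*(-4*(-1)))*1830 = (3*4)*1830 = 12*1830 = 21960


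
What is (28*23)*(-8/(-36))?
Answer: 1288/9 ≈ 143.11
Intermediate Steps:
(28*23)*(-8/(-36)) = 644*(-8*(-1/36)) = 644*(2/9) = 1288/9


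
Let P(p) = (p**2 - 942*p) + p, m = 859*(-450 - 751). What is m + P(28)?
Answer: -1057223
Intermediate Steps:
m = -1031659 (m = 859*(-1201) = -1031659)
P(p) = p**2 - 941*p
m + P(28) = -1031659 + 28*(-941 + 28) = -1031659 + 28*(-913) = -1031659 - 25564 = -1057223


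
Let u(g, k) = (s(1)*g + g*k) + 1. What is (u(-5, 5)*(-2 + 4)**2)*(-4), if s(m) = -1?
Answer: 304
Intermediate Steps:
u(g, k) = 1 - g + g*k (u(g, k) = (-g + g*k) + 1 = 1 - g + g*k)
(u(-5, 5)*(-2 + 4)**2)*(-4) = ((1 - 1*(-5) - 5*5)*(-2 + 4)**2)*(-4) = ((1 + 5 - 25)*2**2)*(-4) = -19*4*(-4) = -76*(-4) = 304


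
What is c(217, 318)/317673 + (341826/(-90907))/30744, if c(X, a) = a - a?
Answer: -56971/465807468 ≈ -0.00012231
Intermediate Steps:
c(X, a) = 0
c(217, 318)/317673 + (341826/(-90907))/30744 = 0/317673 + (341826/(-90907))/30744 = 0*(1/317673) + (341826*(-1/90907))*(1/30744) = 0 - 341826/90907*1/30744 = 0 - 56971/465807468 = -56971/465807468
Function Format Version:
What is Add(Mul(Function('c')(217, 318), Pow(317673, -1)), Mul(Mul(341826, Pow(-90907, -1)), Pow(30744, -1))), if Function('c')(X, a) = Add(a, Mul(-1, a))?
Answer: Rational(-56971, 465807468) ≈ -0.00012231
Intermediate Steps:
Function('c')(X, a) = 0
Add(Mul(Function('c')(217, 318), Pow(317673, -1)), Mul(Mul(341826, Pow(-90907, -1)), Pow(30744, -1))) = Add(Mul(0, Pow(317673, -1)), Mul(Mul(341826, Pow(-90907, -1)), Pow(30744, -1))) = Add(Mul(0, Rational(1, 317673)), Mul(Mul(341826, Rational(-1, 90907)), Rational(1, 30744))) = Add(0, Mul(Rational(-341826, 90907), Rational(1, 30744))) = Add(0, Rational(-56971, 465807468)) = Rational(-56971, 465807468)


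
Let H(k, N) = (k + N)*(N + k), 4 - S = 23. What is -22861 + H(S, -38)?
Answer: -19612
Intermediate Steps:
S = -19 (S = 4 - 1*23 = 4 - 23 = -19)
H(k, N) = (N + k)² (H(k, N) = (N + k)*(N + k) = (N + k)²)
-22861 + H(S, -38) = -22861 + (-38 - 19)² = -22861 + (-57)² = -22861 + 3249 = -19612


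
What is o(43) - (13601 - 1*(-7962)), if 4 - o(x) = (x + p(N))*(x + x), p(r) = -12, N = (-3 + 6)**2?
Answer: -24225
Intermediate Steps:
N = 9 (N = 3**2 = 9)
o(x) = 4 - 2*x*(-12 + x) (o(x) = 4 - (x - 12)*(x + x) = 4 - (-12 + x)*2*x = 4 - 2*x*(-12 + x))
o(43) - (13601 - 1*(-7962)) = (4 - 2*43**2 + 24*43) - (13601 - 1*(-7962)) = (4 - 2*1849 + 1032) - (13601 + 7962) = (4 - 3698 + 1032) - 1*21563 = -2662 - 21563 = -24225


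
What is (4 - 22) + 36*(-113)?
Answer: -4086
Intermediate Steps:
(4 - 22) + 36*(-113) = -18 - 4068 = -4086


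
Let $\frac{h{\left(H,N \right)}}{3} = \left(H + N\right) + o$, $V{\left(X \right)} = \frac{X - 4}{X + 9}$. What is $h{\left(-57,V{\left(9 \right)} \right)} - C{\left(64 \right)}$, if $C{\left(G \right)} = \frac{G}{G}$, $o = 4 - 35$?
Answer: $- \frac{1585}{6} \approx -264.17$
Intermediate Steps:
$V{\left(X \right)} = \frac{-4 + X}{9 + X}$
$o = -31$
$h{\left(H,N \right)} = -93 + 3 H + 3 N$ ($h{\left(H,N \right)} = 3 \left(\left(H + N\right) - 31\right) = 3 \left(-31 + H + N\right) = -93 + 3 H + 3 N$)
$C{\left(G \right)} = 1$
$h{\left(-57,V{\left(9 \right)} \right)} - C{\left(64 \right)} = \left(-93 + 3 \left(-57\right) + 3 \frac{-4 + 9}{9 + 9}\right) - 1 = \left(-93 - 171 + 3 \cdot \frac{1}{18} \cdot 5\right) - 1 = \left(-93 - 171 + 3 \cdot \frac{5}{18}\right) - 1 = \left(-93 - 171 + \frac{5}{6}\right) - 1 = - \frac{1579}{6} - 1 = - \frac{1585}{6}$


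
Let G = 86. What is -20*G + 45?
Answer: -1675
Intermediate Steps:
-20*G + 45 = -20*86 + 45 = -1720 + 45 = -1675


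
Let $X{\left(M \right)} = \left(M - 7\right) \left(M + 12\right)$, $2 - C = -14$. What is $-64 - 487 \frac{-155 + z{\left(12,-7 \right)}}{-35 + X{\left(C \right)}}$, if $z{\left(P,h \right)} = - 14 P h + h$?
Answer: $- \frac{507706}{217} \approx -2339.7$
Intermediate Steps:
$C = 16$ ($C = 2 - -14 = 2 + 14 = 16$)
$z{\left(P,h \right)} = h - 14 P h$ ($z{\left(P,h \right)} = - 14 P h + h = h - 14 P h$)
$X{\left(M \right)} = \left(-7 + M\right) \left(12 + M\right)$
$-64 - 487 \frac{-155 + z{\left(12,-7 \right)}}{-35 + X{\left(C \right)}} = -64 - 487 \frac{-155 - 7 \left(1 - 168\right)}{-35 + \left(-84 + 16^{2} + 5 \cdot 16\right)} = -64 - 487 \frac{-155 - 7 \left(1 - 168\right)}{-35 + \left(-84 + 256 + 80\right)} = -64 - 487 \frac{-155 - -1169}{-35 + 252} = -64 - 487 \frac{-155 + 1169}{217} = -64 - 487 \cdot 1014 \cdot \frac{1}{217} = -64 - \frac{493818}{217} = - \frac{507706}{217}$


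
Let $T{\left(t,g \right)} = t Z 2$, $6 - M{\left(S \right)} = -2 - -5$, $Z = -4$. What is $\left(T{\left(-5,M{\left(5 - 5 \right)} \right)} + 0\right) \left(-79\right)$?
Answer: $-3160$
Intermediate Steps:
$M{\left(S \right)} = 3$ ($M{\left(S \right)} = 6 - \left(-2 - -5\right) = 6 - \left(-2 + 5\right) = 6 - 3 = 3$)
$T{\left(t,g \right)} = - 8 t$ ($T{\left(t,g \right)} = t \left(-4\right) 2 = - 4 t 2 = - 8 t$)
$\left(T{\left(-5,M{\left(5 - 5 \right)} \right)} + 0\right) \left(-79\right) = \left(\left(-8\right) \left(-5\right) + 0\right) \left(-79\right) = \left(40 + 0\right) \left(-79\right) = 40 \left(-79\right) = -3160$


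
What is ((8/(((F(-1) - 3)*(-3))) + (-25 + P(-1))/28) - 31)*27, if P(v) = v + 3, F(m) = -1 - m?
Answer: -23385/28 ≈ -835.18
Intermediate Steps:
P(v) = 3 + v
((8/(((F(-1) - 3)*(-3))) + (-25 + P(-1))/28) - 31)*27 = ((8/((((-1 - 1*(-1)) - 3)*(-3))) + (-25 + (3 - 1))/28) - 31)*27 = ((8/((((-1 + 1) - 3)*(-3))) + (-25 + 2)*(1/28)) - 31)*27 = ((8/(((0 - 3)*(-3))) - 23*1/28) - 31)*27 = ((8/((-3*(-3))) - 23/28) - 31)*27 = ((8/9 - 23/28) - 31)*27 = (17/252 - 31)*27 = -7795/252*27 = -23385/28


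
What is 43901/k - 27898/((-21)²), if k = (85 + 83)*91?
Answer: -213053/3528 ≈ -60.389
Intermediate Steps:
k = 15288 (k = 168*91 = 15288)
43901/k - 27898/((-21)²) = 43901/15288 - 27898/((-21)²) = 43901*(1/15288) - 27898/441 = 3377/1176 - 27898*1/441 = 3377/1176 - 27898/441 = -213053/3528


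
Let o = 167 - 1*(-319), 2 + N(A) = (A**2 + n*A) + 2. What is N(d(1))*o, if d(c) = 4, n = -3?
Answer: 1944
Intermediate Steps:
N(A) = A**2 - 3*A (N(A) = -2 + ((A**2 - 3*A) + 2) = -2 + (2 + A**2 - 3*A) = A**2 - 3*A)
o = 486 (o = 167 + 319 = 486)
N(d(1))*o = (4*(-3 + 4))*486 = (4*1)*486 = 4*486 = 1944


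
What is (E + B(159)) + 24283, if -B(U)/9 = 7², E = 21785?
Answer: 45627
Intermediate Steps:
B(U) = -441 (B(U) = -9*7² = -9*49 = -441)
(E + B(159)) + 24283 = (21785 - 441) + 24283 = 21344 + 24283 = 45627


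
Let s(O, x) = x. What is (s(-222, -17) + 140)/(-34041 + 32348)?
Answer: -123/1693 ≈ -0.072652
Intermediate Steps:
(s(-222, -17) + 140)/(-34041 + 32348) = (-17 + 140)/(-34041 + 32348) = 123/(-1693) = 123*(-1/1693) = -123/1693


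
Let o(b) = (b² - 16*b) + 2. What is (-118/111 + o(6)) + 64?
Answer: 548/111 ≈ 4.9369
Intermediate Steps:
o(b) = 2 + b² - 16*b
(-118/111 + o(6)) + 64 = (-118/111 + (2 + 6² - 16*6)) + 64 = (-118*1/111 + (2 + 36 - 96)) + 64 = (-118/111 - 58) + 64 = -6556/111 + 64 = 548/111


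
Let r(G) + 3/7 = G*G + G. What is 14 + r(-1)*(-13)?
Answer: 137/7 ≈ 19.571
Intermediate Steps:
r(G) = -3/7 + G + G² (r(G) = -3/7 + (G*G + G) = -3/7 + (G² + G) = -3/7 + (G + G²) = -3/7 + G + G²)
14 + r(-1)*(-13) = 14 + (-3/7 - 1 + (-1)²)*(-13) = 14 + (-3/7 - 1 + 1)*(-13) = 14 - 3/7*(-13) = 14 + 39/7 = 137/7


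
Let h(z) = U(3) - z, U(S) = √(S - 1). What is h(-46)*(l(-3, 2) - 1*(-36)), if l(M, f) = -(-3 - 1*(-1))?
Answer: 1748 + 38*√2 ≈ 1801.7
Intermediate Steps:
U(S) = √(-1 + S)
l(M, f) = 2 (l(M, f) = -(-3 + 1) = -1*(-2) = 2)
h(z) = √2 - z (h(z) = √(-1 + 3) - z = √2 - z)
h(-46)*(l(-3, 2) - 1*(-36)) = (√2 - 1*(-46))*(2 - 1*(-36)) = (√2 + 46)*(2 + 36) = (46 + √2)*38 = 1748 + 38*√2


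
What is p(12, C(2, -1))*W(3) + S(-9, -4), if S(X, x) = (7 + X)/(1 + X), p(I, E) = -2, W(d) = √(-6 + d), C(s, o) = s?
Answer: ¼ - 2*I*√3 ≈ 0.25 - 3.4641*I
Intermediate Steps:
S(X, x) = (7 + X)/(1 + X)
p(12, C(2, -1))*W(3) + S(-9, -4) = -2*√(-6 + 3) + (7 - 9)/(1 - 9) = -2*I*√3 - 2/(-8) = -2*I*√3 - ⅛*(-2) = -2*I*√3 + ¼ = ¼ - 2*I*√3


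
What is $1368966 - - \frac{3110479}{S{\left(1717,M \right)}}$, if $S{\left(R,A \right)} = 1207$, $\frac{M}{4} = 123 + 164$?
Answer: $\frac{1655452441}{1207} \approx 1.3715 \cdot 10^{6}$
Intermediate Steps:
$M = 1148$ ($M = 4 \left(123 + 164\right) = 4 \cdot 287 = 1148$)
$1368966 - - \frac{3110479}{S{\left(1717,M \right)}} = 1368966 - - \frac{3110479}{1207} = 1368966 + \frac{3110479}{1207} = \frac{1655452441}{1207}$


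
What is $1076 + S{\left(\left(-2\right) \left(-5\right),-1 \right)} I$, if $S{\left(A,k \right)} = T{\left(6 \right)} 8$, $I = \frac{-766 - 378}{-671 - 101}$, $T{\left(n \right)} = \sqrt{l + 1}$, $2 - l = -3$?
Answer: $1076 + \frac{2288 \sqrt{6}}{193} \approx 1105.0$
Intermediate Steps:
$l = 5$ ($l = 2 - -3 = 2 + 3 = 5$)
$T{\left(n \right)} = \sqrt{6}$ ($T{\left(n \right)} = \sqrt{5 + 1} = \sqrt{6}$)
$I = \frac{286}{193}$ ($I = - \frac{1144}{-772} = \left(-1144\right) \left(- \frac{1}{772}\right) = \frac{286}{193} \approx 1.4819$)
$S{\left(A,k \right)} = 8 \sqrt{6}$ ($S{\left(A,k \right)} = \sqrt{6} \cdot 8 = 8 \sqrt{6}$)
$1076 + S{\left(\left(-2\right) \left(-5\right),-1 \right)} I = 1076 + 8 \sqrt{6} \cdot \frac{286}{193} = 1076 + \frac{2288 \sqrt{6}}{193}$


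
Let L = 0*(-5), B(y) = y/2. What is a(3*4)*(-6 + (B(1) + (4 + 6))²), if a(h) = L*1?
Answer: 0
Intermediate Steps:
B(y) = y/2 (B(y) = y*(½) = y/2)
L = 0
a(h) = 0 (a(h) = 0*1 = 0)
a(3*4)*(-6 + (B(1) + (4 + 6))²) = 0*(-6 + ((½)*1 + (4 + 6))²) = 0*(-6 + (½ + 10)²) = 0*(-6 + (21/2)²) = 0*(-6 + 441/4) = 0*(417/4) = 0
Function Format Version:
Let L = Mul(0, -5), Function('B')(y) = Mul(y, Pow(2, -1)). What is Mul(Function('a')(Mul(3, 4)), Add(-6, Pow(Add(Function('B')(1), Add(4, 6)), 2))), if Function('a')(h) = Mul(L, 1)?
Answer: 0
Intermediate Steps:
Function('B')(y) = Mul(Rational(1, 2), y) (Function('B')(y) = Mul(y, Rational(1, 2)) = Mul(Rational(1, 2), y))
L = 0
Function('a')(h) = 0 (Function('a')(h) = Mul(0, 1) = 0)
Mul(Function('a')(Mul(3, 4)), Add(-6, Pow(Add(Function('B')(1), Add(4, 6)), 2))) = Mul(0, Add(-6, Pow(Add(Mul(Rational(1, 2), 1), Add(4, 6)), 2))) = Mul(0, Add(-6, Pow(Add(Rational(1, 2), 10), 2))) = Mul(0, Add(-6, Pow(Rational(21, 2), 2))) = Mul(0, Add(-6, Rational(441, 4))) = Mul(0, Rational(417, 4)) = 0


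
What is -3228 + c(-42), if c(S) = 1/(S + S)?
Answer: -271153/84 ≈ -3228.0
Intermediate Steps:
c(S) = 1/(2*S)
-3228 + c(-42) = -3228 + (½)/(-42) = -3228 + (½)*(-1/42) = -3228 - 1/84 = -271153/84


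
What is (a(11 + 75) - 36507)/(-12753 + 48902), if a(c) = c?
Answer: -36421/36149 ≈ -1.0075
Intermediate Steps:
(a(11 + 75) - 36507)/(-12753 + 48902) = ((11 + 75) - 36507)/(-12753 + 48902) = (86 - 36507)/36149 = -36421*1/36149 = -36421/36149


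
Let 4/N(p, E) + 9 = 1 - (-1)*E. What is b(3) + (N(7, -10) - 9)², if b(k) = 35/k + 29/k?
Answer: 8617/81 ≈ 106.38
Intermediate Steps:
N(p, E) = 4/(-8 + E) (N(p, E) = 4/(-9 + (1 - (-1)*E)) = 4/(-9 + (1 + E)) = 4/(-8 + E))
b(k) = 64/k
b(3) + (N(7, -10) - 9)² = 64/3 + (4/(-8 - 10) - 9)² = 64*(⅓) + (4/(-18) - 9)² = 64/3 + (4*(-1/18) - 9)² = 64/3 + (-2/9 - 9)² = 64/3 + (-83/9)² = 64/3 + 6889/81 = 8617/81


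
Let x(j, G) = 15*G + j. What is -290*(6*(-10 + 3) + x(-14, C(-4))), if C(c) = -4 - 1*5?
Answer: 55390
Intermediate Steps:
C(c) = -9 (C(c) = -4 - 5 = -9)
x(j, G) = j + 15*G
-290*(6*(-10 + 3) + x(-14, C(-4))) = -290*(6*(-10 + 3) + (-14 + 15*(-9))) = -290*(6*(-7) + (-14 - 135)) = -290*(-42 - 149) = -290*(-191) = 55390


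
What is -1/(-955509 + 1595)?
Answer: 1/953914 ≈ 1.0483e-6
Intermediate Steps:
-1/(-955509 + 1595) = -1/(-953914) = -1*(-1/953914) = 1/953914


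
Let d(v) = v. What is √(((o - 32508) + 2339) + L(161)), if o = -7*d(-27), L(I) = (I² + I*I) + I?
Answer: 3*√2447 ≈ 148.40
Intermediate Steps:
L(I) = I + 2*I² (L(I) = (I² + I²) + I = 2*I² + I = I + 2*I²)
o = 189 (o = -7*(-27) = 189)
√(((o - 32508) + 2339) + L(161)) = √(((189 - 32508) + 2339) + 161*(1 + 2*161)) = √((-32319 + 2339) + 161*(1 + 322)) = √(-29980 + 161*323) = √(-29980 + 52003) = √22023 = 3*√2447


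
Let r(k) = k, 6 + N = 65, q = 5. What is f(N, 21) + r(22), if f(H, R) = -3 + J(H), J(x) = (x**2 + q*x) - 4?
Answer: 3791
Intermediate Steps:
N = 59 (N = -6 + 65 = 59)
J(x) = -4 + x**2 + 5*x (J(x) = (x**2 + 5*x) - 4 = -4 + x**2 + 5*x)
f(H, R) = -7 + H**2 + 5*H (f(H, R) = -3 + (-4 + H**2 + 5*H) = -7 + H**2 + 5*H)
f(N, 21) + r(22) = (-7 + 59**2 + 5*59) + 22 = (-7 + 3481 + 295) + 22 = 3769 + 22 = 3791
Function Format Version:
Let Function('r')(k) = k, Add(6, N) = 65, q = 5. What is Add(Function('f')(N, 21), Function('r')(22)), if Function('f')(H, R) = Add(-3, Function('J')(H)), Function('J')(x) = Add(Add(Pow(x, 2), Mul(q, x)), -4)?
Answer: 3791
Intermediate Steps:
N = 59 (N = Add(-6, 65) = 59)
Function('J')(x) = Add(-4, Pow(x, 2), Mul(5, x)) (Function('J')(x) = Add(Add(Pow(x, 2), Mul(5, x)), -4) = Add(-4, Pow(x, 2), Mul(5, x)))
Function('f')(H, R) = Add(-7, Pow(H, 2), Mul(5, H)) (Function('f')(H, R) = Add(-3, Add(-4, Pow(H, 2), Mul(5, H))) = Add(-7, Pow(H, 2), Mul(5, H)))
Add(Function('f')(N, 21), Function('r')(22)) = Add(Add(-7, Pow(59, 2), Mul(5, 59)), 22) = Add(Add(-7, 3481, 295), 22) = Add(3769, 22) = 3791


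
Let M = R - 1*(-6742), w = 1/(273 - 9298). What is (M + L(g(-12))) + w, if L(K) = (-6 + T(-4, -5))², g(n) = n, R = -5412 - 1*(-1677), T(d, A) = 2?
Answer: 27282574/9025 ≈ 3023.0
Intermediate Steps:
R = -3735 (R = -5412 + 1677 = -3735)
w = -1/9025 (w = 1/(-9025) = -1/9025 ≈ -0.00011080)
M = 3007 (M = -3735 - 1*(-6742) = -3735 + 6742 = 3007)
L(K) = 16 (L(K) = (-6 + 2)² = (-4)² = 16)
(M + L(g(-12))) + w = (3007 + 16) - 1/9025 = 3023 - 1/9025 = 27282574/9025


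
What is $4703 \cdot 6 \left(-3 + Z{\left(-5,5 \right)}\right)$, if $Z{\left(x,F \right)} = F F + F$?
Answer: $761886$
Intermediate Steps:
$Z{\left(x,F \right)} = F + F^{2}$ ($Z{\left(x,F \right)} = F^{2} + F = F + F^{2}$)
$4703 \cdot 6 \left(-3 + Z{\left(-5,5 \right)}\right) = 4703 \cdot 6 \left(-3 + 5 \left(1 + 5\right)\right) = 4703 \cdot 6 \left(-3 + 5 \cdot 6\right) = 4703 \cdot 6 \left(-3 + 30\right) = 4703 \cdot 6 \cdot 27 = 4703 \cdot 162 = 761886$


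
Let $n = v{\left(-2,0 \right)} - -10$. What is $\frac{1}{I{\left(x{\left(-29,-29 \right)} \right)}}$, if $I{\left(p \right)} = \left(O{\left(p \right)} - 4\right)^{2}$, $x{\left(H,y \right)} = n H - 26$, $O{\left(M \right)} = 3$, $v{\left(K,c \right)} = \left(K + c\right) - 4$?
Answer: $1$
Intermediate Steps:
$v{\left(K,c \right)} = -4 + K + c$
$n = 4$ ($n = \left(-4 - 2 + 0\right) - -10 = -6 + 10 = 4$)
$x{\left(H,y \right)} = -26 + 4 H$ ($x{\left(H,y \right)} = 4 H - 26 = -26 + 4 H$)
$I{\left(p \right)} = 1$ ($I{\left(p \right)} = \left(3 - 4\right)^{2} = \left(-1\right)^{2} = 1$)
$\frac{1}{I{\left(x{\left(-29,-29 \right)} \right)}} = 1^{-1} = 1$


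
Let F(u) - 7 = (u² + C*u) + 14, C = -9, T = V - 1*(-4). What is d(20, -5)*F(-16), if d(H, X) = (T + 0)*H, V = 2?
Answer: 50520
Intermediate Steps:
T = 6 (T = 2 - 1*(-4) = 2 + 4 = 6)
d(H, X) = 6*H (d(H, X) = (6 + 0)*H = 6*H)
F(u) = 21 + u² - 9*u (F(u) = 7 + ((u² - 9*u) + 14) = 7 + (14 + u² - 9*u) = 21 + u² - 9*u)
d(20, -5)*F(-16) = (6*20)*(21 + (-16)² - 9*(-16)) = 120*(21 + 256 + 144) = 120*421 = 50520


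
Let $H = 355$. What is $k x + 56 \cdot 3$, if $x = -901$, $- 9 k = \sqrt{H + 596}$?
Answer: $168 + \frac{901 \sqrt{951}}{9} \approx 3255.3$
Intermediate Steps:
$k = - \frac{\sqrt{951}}{9}$ ($k = - \frac{\sqrt{355 + 596}}{9} = - \frac{\sqrt{951}}{9} \approx -3.4265$)
$k x + 56 \cdot 3 = - \frac{\sqrt{951}}{9} \left(-901\right) + 56 \cdot 3 = \frac{901 \sqrt{951}}{9} + 168 = 168 + \frac{901 \sqrt{951}}{9}$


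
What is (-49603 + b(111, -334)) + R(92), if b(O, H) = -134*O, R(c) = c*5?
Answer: -64017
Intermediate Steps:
R(c) = 5*c
(-49603 + b(111, -334)) + R(92) = (-49603 - 134*111) + 5*92 = (-49603 - 14874) + 460 = -64477 + 460 = -64017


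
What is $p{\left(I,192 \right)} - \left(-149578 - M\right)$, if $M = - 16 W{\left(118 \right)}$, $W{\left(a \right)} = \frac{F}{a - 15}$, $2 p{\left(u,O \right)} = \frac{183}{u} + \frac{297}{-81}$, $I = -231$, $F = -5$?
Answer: $\frac{3558874789}{23793} \approx 1.4958 \cdot 10^{5}$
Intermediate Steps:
$p{\left(u,O \right)} = - \frac{11}{6} + \frac{183}{2 u}$ ($p{\left(u,O \right)} = \frac{\frac{183}{u} + \frac{297}{-81}}{2} = \frac{\frac{183}{u} + 297 \left(- \frac{1}{81}\right)}{2} = \frac{\frac{183}{u} - \frac{11}{3}}{2} = \frac{- \frac{11}{3} + \frac{183}{u}}{2} = - \frac{11}{6} + \frac{183}{2 u}$)
$W{\left(a \right)} = - \frac{5}{-15 + a}$ ($W{\left(a \right)} = - \frac{5}{a - 15} = - \frac{5}{-15 + a}$)
$M = \frac{80}{103}$ ($M = - 16 \left(- \frac{5}{-15 + 118}\right) = - 16 \left(- \frac{5}{103}\right) = - 16 \left(\left(-5\right) \frac{1}{103}\right) = \left(-16\right) \left(- \frac{5}{103}\right) = \frac{80}{103} \approx 0.7767$)
$p{\left(I,192 \right)} - \left(-149578 - M\right) = \frac{549 - -2541}{6 \left(-231\right)} - \left(-149578 - \frac{80}{103}\right) = \frac{1}{6} \left(- \frac{1}{231}\right) \left(549 + 2541\right) - \left(-149578 - \frac{80}{103}\right) = \frac{1}{6} \left(- \frac{1}{231}\right) 3090 - - \frac{15406614}{103} = - \frac{515}{231} + \frac{15406614}{103} = \frac{3558874789}{23793}$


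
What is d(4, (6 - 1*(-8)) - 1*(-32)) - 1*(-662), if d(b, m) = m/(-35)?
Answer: 23124/35 ≈ 660.69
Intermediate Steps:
d(b, m) = -m/35 (d(b, m) = m*(-1/35) = -m/35)
d(4, (6 - 1*(-8)) - 1*(-32)) - 1*(-662) = -((6 - 1*(-8)) - 1*(-32))/35 - 1*(-662) = -((6 + 8) + 32)/35 + 662 = -(14 + 32)/35 + 662 = -1/35*46 + 662 = -46/35 + 662 = 23124/35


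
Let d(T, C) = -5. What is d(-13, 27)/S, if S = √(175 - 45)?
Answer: -√130/26 ≈ -0.43853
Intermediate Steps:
S = √130 ≈ 11.402
d(-13, 27)/S = -5*√130/130 = -√130/26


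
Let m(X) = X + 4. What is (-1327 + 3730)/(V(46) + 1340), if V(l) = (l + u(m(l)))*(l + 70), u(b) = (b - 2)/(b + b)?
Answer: 60075/168292 ≈ 0.35697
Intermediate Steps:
m(X) = 4 + X
u(b) = (-2 + b)/(2*b) (u(b) = (-2 + b)/((2*b)) = (-2 + b)*(1/(2*b)) = (-2 + b)/(2*b))
V(l) = (70 + l)*(l + (2 + l)/(2*(4 + l))) (V(l) = (l + (-2 + (4 + l))/(2*(4 + l)))*(l + 70) = (l + (2 + l)/(2*(4 + l)))*(70 + l) = (70 + l)*(l + (2 + l)/(2*(4 + l))))
(-1327 + 3730)/(V(46) + 1340) = (-1327 + 3730)/((70 + 46³ + 316*46 + (149/2)*46²)/(4 + 46) + 1340) = 2403/((70 + 97336 + 14536 + (149/2)*2116)/50 + 1340) = 2403/((70 + 97336 + 14536 + 157642)/50 + 1340) = 2403/((1/50)*269584 + 1340) = 2403/(134792/25 + 1340) = 2403/(168292/25) = 2403*(25/168292) = 60075/168292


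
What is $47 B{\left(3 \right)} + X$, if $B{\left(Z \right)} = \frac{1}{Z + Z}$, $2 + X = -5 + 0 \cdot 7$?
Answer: $\frac{5}{6} \approx 0.83333$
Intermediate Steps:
$X = -7$ ($X = -2 + \left(-5 + 0 \cdot 7\right) = -2 + \left(-5 + 0\right) = -2 - 5 = -7$)
$B{\left(Z \right)} = \frac{1}{2 Z}$
$47 B{\left(3 \right)} + X = 47 \frac{1}{2 \cdot 3} - 7 = 47 \cdot \frac{1}{2} \cdot \frac{1}{3} - 7 = 47 \cdot \frac{1}{6} - 7 = \frac{47}{6} - 7 = \frac{5}{6}$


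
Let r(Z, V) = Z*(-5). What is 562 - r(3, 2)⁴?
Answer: -50063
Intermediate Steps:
r(Z, V) = -5*Z
562 - r(3, 2)⁴ = 562 - (-5*3)⁴ = 562 - 1*(-15)⁴ = 562 - 1*50625 = 562 - 50625 = -50063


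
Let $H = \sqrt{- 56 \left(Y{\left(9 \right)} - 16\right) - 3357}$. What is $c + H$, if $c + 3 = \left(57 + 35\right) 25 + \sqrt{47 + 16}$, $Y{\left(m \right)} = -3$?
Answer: $2297 + 3 \sqrt{7} + i \sqrt{2293} \approx 2304.9 + 47.885 i$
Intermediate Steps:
$c = 2297 + 3 \sqrt{7}$ ($c = -3 + \left(\left(57 + 35\right) 25 + \sqrt{47 + 16}\right) = -3 + \left(92 \cdot 25 + \sqrt{63}\right) = -3 + \left(2300 + 3 \sqrt{7}\right) = 2297 + 3 \sqrt{7} \approx 2304.9$)
$H = i \sqrt{2293}$ ($H = \sqrt{- 56 \left(-3 - 16\right) - 3357} = \sqrt{\left(-56\right) \left(-19\right) - 3357} = \sqrt{1064 - 3357} = \sqrt{-2293} = i \sqrt{2293} \approx 47.885 i$)
$c + H = \left(2297 + 3 \sqrt{7}\right) + i \sqrt{2293} = 2297 + 3 \sqrt{7} + i \sqrt{2293}$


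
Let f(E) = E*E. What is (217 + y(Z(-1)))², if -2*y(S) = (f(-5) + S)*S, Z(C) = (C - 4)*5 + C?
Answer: 41616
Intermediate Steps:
f(E) = E²
Z(C) = -20 + 6*C (Z(C) = (-4 + C)*5 + C = (-20 + 5*C) + C = -20 + 6*C)
y(S) = -S*(25 + S)/2 (y(S) = -((-5)² + S)*S/2 = -(25 + S)*S/2 = -S*(25 + S)/2)
(217 + y(Z(-1)))² = (217 - (-20 + 6*(-1))*(25 + (-20 + 6*(-1)))/2)² = (217 - (-20 - 6)*(25 + (-20 - 6))/2)² = (217 - ½*(-26)*(25 - 26))² = (217 - ½*(-26)*(-1))² = (217 - 13)² = 204² = 41616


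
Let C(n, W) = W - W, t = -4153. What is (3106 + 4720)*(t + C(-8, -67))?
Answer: -32501378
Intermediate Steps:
C(n, W) = 0
(3106 + 4720)*(t + C(-8, -67)) = (3106 + 4720)*(-4153 + 0) = 7826*(-4153) = -32501378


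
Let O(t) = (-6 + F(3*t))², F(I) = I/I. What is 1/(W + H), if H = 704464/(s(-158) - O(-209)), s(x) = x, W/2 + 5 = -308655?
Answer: -183/113674024 ≈ -1.6099e-6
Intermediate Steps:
W = -617320 (W = -10 + 2*(-308655) = -10 - 617310 = -617320)
F(I) = 1
O(t) = 25 (O(t) = (-6 + 1)² = (-5)² = 25)
H = -704464/183 (H = 704464/(-158 - 1*25) = 704464/(-158 - 25) = 704464/(-183) = 704464*(-1/183) = -704464/183 ≈ -3849.5)
1/(W + H) = 1/(-617320 - 704464/183) = 1/(-113674024/183) = -183/113674024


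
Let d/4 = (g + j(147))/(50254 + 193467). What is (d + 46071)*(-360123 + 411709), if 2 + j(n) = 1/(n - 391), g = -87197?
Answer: 35332046087179084/14866981 ≈ 2.3765e+9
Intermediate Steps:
j(n) = -2 + 1/(-391 + n) (j(n) = -2 + 1/(n - 391) = -2 + 1/(-391 + n))
d = -21276557/14866981 (d = 4*((-87197 + (783 - 2*147)/(-391 + 147))/(50254 + 193467)) = 4*((-87197 + (783 - 294)/(-244))/243721) = 4*((-87197 - 1/244*489)*(1/243721)) = 4*((-87197 - 489/244)*(1/243721)) = 4*(-21276557/244*1/243721) = 4*(-21276557/59467924) = -21276557/14866981 ≈ -1.4311)
(d + 46071)*(-360123 + 411709) = (-21276557/14866981 + 46071)*(-360123 + 411709) = (684915405094/14866981)*51586 = 35332046087179084/14866981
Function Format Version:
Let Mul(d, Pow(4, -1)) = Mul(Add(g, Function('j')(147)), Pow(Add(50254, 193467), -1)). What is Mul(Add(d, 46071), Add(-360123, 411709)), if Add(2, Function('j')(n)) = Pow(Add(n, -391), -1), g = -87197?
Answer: Rational(35332046087179084, 14866981) ≈ 2.3765e+9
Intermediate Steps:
Function('j')(n) = Add(-2, Pow(Add(-391, n), -1)) (Function('j')(n) = Add(-2, Pow(Add(n, -391), -1)) = Add(-2, Pow(Add(-391, n), -1)))
d = Rational(-21276557, 14866981) (d = Mul(4, Mul(Add(-87197, Mul(Pow(Add(-391, 147), -1), Add(783, Mul(-2, 147)))), Pow(Add(50254, 193467), -1))) = Mul(4, Mul(Add(-87197, Mul(Pow(-244, -1), Add(783, -294))), Pow(243721, -1))) = Mul(4, Mul(Add(-87197, Mul(Rational(-1, 244), 489)), Rational(1, 243721))) = Mul(4, Mul(Add(-87197, Rational(-489, 244)), Rational(1, 243721))) = Mul(4, Mul(Rational(-21276557, 244), Rational(1, 243721))) = Mul(4, Rational(-21276557, 59467924)) = Rational(-21276557, 14866981) ≈ -1.4311)
Mul(Add(d, 46071), Add(-360123, 411709)) = Mul(Add(Rational(-21276557, 14866981), 46071), Add(-360123, 411709)) = Mul(Rational(684915405094, 14866981), 51586) = Rational(35332046087179084, 14866981)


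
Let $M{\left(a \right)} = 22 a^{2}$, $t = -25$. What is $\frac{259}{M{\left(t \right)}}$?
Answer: $\frac{259}{13750} \approx 0.018836$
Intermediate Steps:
$\frac{259}{M{\left(t \right)}} = \frac{259}{22 \left(-25\right)^{2}} = \frac{259}{22 \cdot 625} = \frac{259}{13750}$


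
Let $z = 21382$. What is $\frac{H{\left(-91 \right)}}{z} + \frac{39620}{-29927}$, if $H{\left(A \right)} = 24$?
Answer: $- \frac{423218296}{319949557} \approx -1.3228$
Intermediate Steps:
$\frac{H{\left(-91 \right)}}{z} + \frac{39620}{-29927} = \frac{24}{21382} + \frac{39620}{-29927} = 24 \cdot \frac{1}{21382} + 39620 \left(- \frac{1}{29927}\right) = \frac{12}{10691} - \frac{39620}{29927} = - \frac{423218296}{319949557}$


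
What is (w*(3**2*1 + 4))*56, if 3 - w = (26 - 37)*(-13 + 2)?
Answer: -85904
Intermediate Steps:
w = -118 (w = 3 - (26 - 37)*(-13 + 2) = 3 - (-11)*(-11) = 3 - 1*121 = 3 - 121 = -118)
(w*(3**2*1 + 4))*56 = -118*(3**2*1 + 4)*56 = -118*(9*1 + 4)*56 = -118*(9 + 4)*56 = -118*13*56 = -1534*56 = -85904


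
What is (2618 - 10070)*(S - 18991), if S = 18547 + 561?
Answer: -871884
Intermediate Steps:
S = 19108
(2618 - 10070)*(S - 18991) = (2618 - 10070)*(19108 - 18991) = -7452*117 = -871884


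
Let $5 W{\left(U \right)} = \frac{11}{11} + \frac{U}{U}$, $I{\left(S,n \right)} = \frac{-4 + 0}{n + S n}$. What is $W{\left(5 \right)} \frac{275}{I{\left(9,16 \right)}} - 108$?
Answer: $-4508$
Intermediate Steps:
$I{\left(S,n \right)} = - \frac{4}{n + S n}$
$W{\left(U \right)} = \frac{2}{5}$ ($W{\left(U \right)} = \frac{\frac{11}{11} + \frac{U}{U}}{5} = \frac{11 \cdot \frac{1}{11} + 1}{5} = \frac{1 + 1}{5} = \frac{1}{5} \cdot 2 = \frac{2}{5}$)
$W{\left(5 \right)} \frac{275}{I{\left(9,16 \right)}} - 108 = \frac{2 \frac{275}{\left(-4\right) \frac{1}{16} \frac{1}{1 + 9}}}{5} - 108 = \frac{2 \frac{275}{\left(-4\right) \frac{1}{16} \cdot \frac{1}{10}}}{5} - 108 = \frac{2 \frac{275}{- \frac{1}{40}}}{5} - 108 = \frac{2 \cdot 275 \left(-40\right)}{5} - 108 = \frac{2}{5} \left(-11000\right) - 108 = -4400 - 108 = -4508$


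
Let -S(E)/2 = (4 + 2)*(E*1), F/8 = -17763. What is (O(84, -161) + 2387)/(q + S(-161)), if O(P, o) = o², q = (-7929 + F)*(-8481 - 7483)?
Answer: 2359/199594062 ≈ 1.1819e-5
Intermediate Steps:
F = -142104 (F = 8*(-17763) = -142104)
q = 2395126812 (q = (-7929 - 142104)*(-8481 - 7483) = -150033*(-15964) = 2395126812)
S(E) = -12*E (S(E) = -2*(4 + 2)*E*1 = -12*E)
(O(84, -161) + 2387)/(q + S(-161)) = ((-161)² + 2387)/(2395126812 - 12*(-161)) = (25921 + 2387)/(2395126812 + 1932) = 28308/2395128744 = 28308*(1/2395128744) = 2359/199594062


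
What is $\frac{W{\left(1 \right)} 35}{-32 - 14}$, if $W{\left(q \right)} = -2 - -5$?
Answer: $- \frac{105}{46} \approx -2.2826$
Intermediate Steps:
$W{\left(q \right)} = 3$ ($W{\left(q \right)} = -2 + 5 = 3$)
$\frac{W{\left(1 \right)} 35}{-32 - 14} = \frac{3 \cdot 35}{-32 - 14} = \frac{105}{-46} = 105 \left(- \frac{1}{46}\right) = - \frac{105}{46}$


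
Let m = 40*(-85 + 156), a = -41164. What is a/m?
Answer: -10291/710 ≈ -14.494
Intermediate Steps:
m = 2840 (m = 40*71 = 2840)
a/m = -41164/2840 = -41164*1/2840 = -10291/710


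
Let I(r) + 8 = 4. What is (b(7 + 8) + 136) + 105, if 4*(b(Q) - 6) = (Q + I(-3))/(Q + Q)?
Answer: 29651/120 ≈ 247.09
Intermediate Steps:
I(r) = -4 (I(r) = -8 + 4 = -4)
b(Q) = 6 + (-4 + Q)/(8*Q) (b(Q) = 6 + ((Q - 4)/(Q + Q))/4 = 6 + ((-4 + Q)/((2*Q)))/4 = 6 + ((-4 + Q)*(1/(2*Q)))/4 = 6 + ((-4 + Q)/(2*Q))/4 = 6 + (-4 + Q)/(8*Q))
(b(7 + 8) + 136) + 105 = ((-4 + 49*(7 + 8))/(8*(7 + 8)) + 136) + 105 = ((1/8)*(-4 + 49*15)/15 + 136) + 105 = ((1/8)*(1/15)*(-4 + 735) + 136) + 105 = ((1/8)*(1/15)*731 + 136) + 105 = (731/120 + 136) + 105 = 17051/120 + 105 = 29651/120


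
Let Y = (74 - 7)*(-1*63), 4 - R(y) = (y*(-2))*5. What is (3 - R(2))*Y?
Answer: 88641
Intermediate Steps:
R(y) = 4 + 10*y (R(y) = 4 - y*(-2)*5 = 4 - (-2*y)*5 = 4 - (-10)*y = 4 + 10*y)
Y = -4221 (Y = 67*(-63) = -4221)
(3 - R(2))*Y = (3 - (4 + 10*2))*(-4221) = (3 - (4 + 20))*(-4221) = (3 - 1*24)*(-4221) = (3 - 24)*(-4221) = -21*(-4221) = 88641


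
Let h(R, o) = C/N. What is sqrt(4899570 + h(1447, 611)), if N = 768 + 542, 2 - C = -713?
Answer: sqrt(336326120546)/262 ≈ 2213.5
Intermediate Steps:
C = 715 (C = 2 - 1*(-713) = 2 + 713 = 715)
N = 1310
h(R, o) = 143/262 (h(R, o) = 715/1310 = 715*(1/1310) = 143/262)
sqrt(4899570 + h(1447, 611)) = sqrt(4899570 + 143/262) = sqrt(1283687483/262) = sqrt(336326120546)/262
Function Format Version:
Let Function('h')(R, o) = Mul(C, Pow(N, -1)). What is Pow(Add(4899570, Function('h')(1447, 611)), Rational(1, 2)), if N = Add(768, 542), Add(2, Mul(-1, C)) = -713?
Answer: Mul(Rational(1, 262), Pow(336326120546, Rational(1, 2))) ≈ 2213.5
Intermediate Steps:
C = 715 (C = Add(2, Mul(-1, -713)) = Add(2, 713) = 715)
N = 1310
Function('h')(R, o) = Rational(143, 262) (Function('h')(R, o) = Mul(715, Pow(1310, -1)) = Mul(715, Rational(1, 1310)) = Rational(143, 262))
Pow(Add(4899570, Function('h')(1447, 611)), Rational(1, 2)) = Pow(Add(4899570, Rational(143, 262)), Rational(1, 2)) = Pow(Rational(1283687483, 262), Rational(1, 2)) = Mul(Rational(1, 262), Pow(336326120546, Rational(1, 2)))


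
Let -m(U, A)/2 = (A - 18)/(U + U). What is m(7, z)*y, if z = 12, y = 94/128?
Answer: 141/224 ≈ 0.62946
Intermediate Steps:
y = 47/64 (y = 94*(1/128) = 47/64 ≈ 0.73438)
m(U, A) = -(-18 + A)/U (m(U, A) = -2*(A - 18)/(U + U) = -2*(-18 + A)/(2*U) = -2*(-18 + A)*1/(2*U) = -(-18 + A)/U)
m(7, z)*y = ((18 - 1*12)/7)*(47/64) = ((18 - 12)/7)*(47/64) = ((⅐)*6)*(47/64) = (6/7)*(47/64) = 141/224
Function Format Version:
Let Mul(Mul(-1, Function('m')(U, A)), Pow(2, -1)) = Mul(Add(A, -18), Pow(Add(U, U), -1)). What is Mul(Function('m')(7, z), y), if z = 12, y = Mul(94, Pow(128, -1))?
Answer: Rational(141, 224) ≈ 0.62946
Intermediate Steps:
y = Rational(47, 64) (y = Mul(94, Rational(1, 128)) = Rational(47, 64) ≈ 0.73438)
Function('m')(U, A) = Mul(-1, Pow(U, -1), Add(-18, A)) (Function('m')(U, A) = Mul(-2, Mul(Add(A, -18), Pow(Add(U, U), -1))) = Mul(-2, Mul(Add(-18, A), Pow(Mul(2, U), -1))) = Mul(-2, Mul(Add(-18, A), Mul(Rational(1, 2), Pow(U, -1)))) = Mul(-2, Mul(Rational(1, 2), Pow(U, -1), Add(-18, A))) = Mul(-1, Pow(U, -1), Add(-18, A)))
Mul(Function('m')(7, z), y) = Mul(Mul(Pow(7, -1), Add(18, Mul(-1, 12))), Rational(47, 64)) = Mul(Mul(Rational(1, 7), Add(18, -12)), Rational(47, 64)) = Mul(Mul(Rational(1, 7), 6), Rational(47, 64)) = Mul(Rational(6, 7), Rational(47, 64)) = Rational(141, 224)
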